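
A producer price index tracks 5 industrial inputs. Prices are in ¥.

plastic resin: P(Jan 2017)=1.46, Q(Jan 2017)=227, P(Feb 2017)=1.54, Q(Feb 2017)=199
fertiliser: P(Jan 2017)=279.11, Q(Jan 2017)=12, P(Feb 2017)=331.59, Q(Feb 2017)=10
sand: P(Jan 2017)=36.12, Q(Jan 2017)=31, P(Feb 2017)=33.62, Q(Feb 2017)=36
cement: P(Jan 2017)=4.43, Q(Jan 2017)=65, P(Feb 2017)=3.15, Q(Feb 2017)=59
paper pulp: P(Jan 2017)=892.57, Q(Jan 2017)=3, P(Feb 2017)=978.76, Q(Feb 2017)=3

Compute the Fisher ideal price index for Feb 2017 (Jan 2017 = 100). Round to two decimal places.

109.13

Laspeyres component (base-period weights):
ΣP(Feb 2017)Q(Jan 2017) = 1.54×227 + 331.59×12 + 33.62×31 + 3.15×65 + 978.76×3 = 349.58 + 3979.08 + 1042.22 + 204.75 + 2936.28 = 8511.91
ΣP(Jan 2017)Q(Jan 2017) = 1.46×227 + 279.11×12 + 36.12×31 + 4.43×65 + 892.57×3 = 331.42 + 3349.32 + 1119.72 + 287.95 + 2677.71 = 7766.12
L = 8511.91 / 7766.12 × 100 = 109.6031
Paasche component (current-period weights):
ΣP(Feb 2017)Q(Feb 2017) = 1.54×199 + 331.59×10 + 33.62×36 + 3.15×59 + 978.76×3 = 306.46 + 3315.9 + 1210.32 + 185.85 + 2936.28 = 7954.81
ΣP(Jan 2017)Q(Feb 2017) = 1.46×199 + 279.11×10 + 36.12×36 + 4.43×59 + 892.57×3 = 290.54 + 2791.1 + 1300.32 + 261.37 + 2677.71 = 7321.04
P = 7954.81 / 7321.04 × 100 = 108.6568
Fisher = √(L × P) = √(109.6031 × 108.6568) = 109.1290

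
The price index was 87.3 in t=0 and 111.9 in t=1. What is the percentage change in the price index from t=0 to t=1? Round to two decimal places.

Change = (111.9 − 87.3) / 87.3 × 100
       = 24.6 / 87.3 × 100 = 28.1787%

28.18%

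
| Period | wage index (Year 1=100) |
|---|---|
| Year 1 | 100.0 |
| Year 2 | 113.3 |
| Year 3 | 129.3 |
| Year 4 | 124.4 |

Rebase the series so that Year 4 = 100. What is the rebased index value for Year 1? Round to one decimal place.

Rebased(Year 1) = 100.0 / 124.4 × 100 = 80.3859

80.4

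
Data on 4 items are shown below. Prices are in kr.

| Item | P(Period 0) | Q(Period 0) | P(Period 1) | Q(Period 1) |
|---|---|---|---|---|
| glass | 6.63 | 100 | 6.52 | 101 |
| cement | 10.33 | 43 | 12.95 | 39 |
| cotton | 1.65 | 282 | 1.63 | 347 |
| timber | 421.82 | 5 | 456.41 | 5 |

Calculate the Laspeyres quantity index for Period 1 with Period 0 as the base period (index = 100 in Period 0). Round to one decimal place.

102.0

Laspeyres quantity index uses base-period prices as weights.
ΣP(Period 0)·Q(Period 1) = 6.63×101 + 10.33×39 + 1.65×347 + 421.82×5 = 669.63 + 402.87 + 572.55 + 2109.1 = 3754.15
ΣP(Period 0)·Q(Period 0) = 6.63×100 + 10.33×43 + 1.65×282 + 421.82×5 = 663 + 444.19 + 465.3 + 2109.1 = 3681.59
Index = 3754.15 / 3681.59 × 100 = 101.9709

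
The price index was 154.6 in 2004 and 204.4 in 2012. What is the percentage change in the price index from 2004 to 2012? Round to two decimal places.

Change = (204.4 − 154.6) / 154.6 × 100
       = 49.8 / 154.6 × 100 = 32.2122%

32.21%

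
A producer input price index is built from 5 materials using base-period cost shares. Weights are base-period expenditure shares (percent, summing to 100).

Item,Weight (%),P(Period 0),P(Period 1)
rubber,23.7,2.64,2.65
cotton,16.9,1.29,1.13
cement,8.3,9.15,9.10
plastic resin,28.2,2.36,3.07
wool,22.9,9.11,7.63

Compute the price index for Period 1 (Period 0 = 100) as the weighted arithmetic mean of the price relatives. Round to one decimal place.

102.7

rubber: 23.7 × (2.65/2.64) = 23.7 × 1.003788 = 23.7898
cotton: 16.9 × (1.13/1.29) = 16.9 × 0.875969 = 14.8039
cement: 8.3 × (9.10/9.15) = 8.3 × 0.994536 = 8.2546
plastic resin: 28.2 × (3.07/2.36) = 28.2 × 1.300847 = 36.6839
wool: 22.9 × (7.63/9.11) = 22.9 × 0.837541 = 19.1797
Index = Σ wᵢ·(p₁ᵢ/p₀ᵢ) = 23.7898 + 14.8039 + 8.2546 + 36.6839 + 19.1797 = 102.7119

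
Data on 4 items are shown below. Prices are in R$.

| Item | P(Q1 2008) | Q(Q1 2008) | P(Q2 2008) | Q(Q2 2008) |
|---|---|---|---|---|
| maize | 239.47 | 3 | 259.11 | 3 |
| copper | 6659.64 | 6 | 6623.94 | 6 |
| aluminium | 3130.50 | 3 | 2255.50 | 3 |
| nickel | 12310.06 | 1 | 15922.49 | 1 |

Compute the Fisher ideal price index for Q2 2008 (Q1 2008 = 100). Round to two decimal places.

Laspeyres component (base-period weights):
ΣP(Q2 2008)Q(Q1 2008) = 259.11×3 + 6623.94×6 + 2255.50×3 + 15922.49×1 = 777.33 + 39743.64 + 6766.5 + 15922.49 = 63209.96
ΣP(Q1 2008)Q(Q1 2008) = 239.47×3 + 6659.64×6 + 3130.50×3 + 12310.06×1 = 718.41 + 39957.84 + 9391.5 + 12310.06 = 62377.81
L = 63209.96 / 62377.81 × 100 = 101.3340
Paasche component (current-period weights):
ΣP(Q2 2008)Q(Q2 2008) = 259.11×3 + 6623.94×6 + 2255.50×3 + 15922.49×1 = 777.33 + 39743.64 + 6766.5 + 15922.49 = 63209.96
ΣP(Q1 2008)Q(Q2 2008) = 239.47×3 + 6659.64×6 + 3130.50×3 + 12310.06×1 = 718.41 + 39957.84 + 9391.5 + 12310.06 = 62377.81
P = 63209.96 / 62377.81 × 100 = 101.3340
Fisher = √(L × P) = √(101.3340 × 101.3340) = 101.3340

101.33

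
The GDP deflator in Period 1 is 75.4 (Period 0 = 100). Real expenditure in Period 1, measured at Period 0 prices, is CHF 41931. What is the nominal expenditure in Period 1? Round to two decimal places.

Nominal = Real × (Index/100) = 41931 × (75.4/100)
        = 41931 × 0.754 = 31615.9740

31615.97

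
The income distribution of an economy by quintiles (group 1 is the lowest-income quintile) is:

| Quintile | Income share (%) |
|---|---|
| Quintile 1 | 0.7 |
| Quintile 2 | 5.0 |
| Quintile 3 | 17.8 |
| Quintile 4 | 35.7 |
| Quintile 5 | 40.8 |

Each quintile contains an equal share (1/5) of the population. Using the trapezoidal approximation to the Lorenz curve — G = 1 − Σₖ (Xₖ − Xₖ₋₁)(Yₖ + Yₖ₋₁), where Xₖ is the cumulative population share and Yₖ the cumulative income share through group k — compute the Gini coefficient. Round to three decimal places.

0.444

Cumulative income shares Yₖ: 0.0070, 0.0570, 0.2350, 0.5920, 1.0000
Σ (Xₖ−Xₖ₋₁)(Yₖ+Yₖ₋₁) = (1/5)(0.0070+0.0000) + (1/5)(0.0570+0.0070) + (1/5)(0.2350+0.0570) + (1/5)(0.5920+0.2350) + (1/5)(1.0000+0.5920)
  = 0.0014 + 0.0128 + 0.0584 + 0.1654 + 0.3184 = 0.5564
G = 1 − 0.5564 = 0.4436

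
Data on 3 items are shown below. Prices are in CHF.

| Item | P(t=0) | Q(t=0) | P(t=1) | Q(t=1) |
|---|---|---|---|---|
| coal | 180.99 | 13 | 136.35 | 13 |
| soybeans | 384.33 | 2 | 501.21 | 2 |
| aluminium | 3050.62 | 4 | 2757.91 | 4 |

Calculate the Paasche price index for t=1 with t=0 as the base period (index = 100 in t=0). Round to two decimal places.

Paasche price index uses current-period quantities as weights.
ΣP(t=1)·Q(t=1) = 136.35×13 + 501.21×2 + 2757.91×4 = 1772.55 + 1002.42 + 11031.64 = 13806.61
ΣP(t=0)·Q(t=1) = 180.99×13 + 384.33×2 + 3050.62×4 = 2352.87 + 768.66 + 12202.48 = 15324.01
Index = 13806.61 / 15324.01 × 100 = 90.0979

90.10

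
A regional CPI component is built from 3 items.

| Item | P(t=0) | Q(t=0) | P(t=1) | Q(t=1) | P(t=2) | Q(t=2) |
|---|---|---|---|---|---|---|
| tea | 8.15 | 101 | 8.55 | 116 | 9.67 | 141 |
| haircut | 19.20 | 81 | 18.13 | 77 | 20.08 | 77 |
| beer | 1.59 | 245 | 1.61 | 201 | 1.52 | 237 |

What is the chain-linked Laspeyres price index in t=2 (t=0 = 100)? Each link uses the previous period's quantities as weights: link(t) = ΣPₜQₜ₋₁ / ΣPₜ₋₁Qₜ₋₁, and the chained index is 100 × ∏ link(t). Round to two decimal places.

108.02

Link t=0→t=1:
ΣP(t=1)Q(t=0) = 8.55×101 + 18.13×81 + 1.61×245 = 863.55 + 1468.53 + 394.45 = 2726.53
ΣP(t=0)Q(t=0) = 8.15×101 + 19.20×81 + 1.59×245 = 823.15 + 1555.2 + 389.55 = 2767.9
link = 2726.53/2767.9 = 0.985054
Link t=1→t=2:
ΣP(t=2)Q(t=1) = 9.67×116 + 20.08×77 + 1.52×201 = 1121.72 + 1546.16 + 305.52 = 2973.4
ΣP(t=1)Q(t=1) = 8.55×116 + 18.13×77 + 1.61×201 = 991.8 + 1396.01 + 323.61 = 2711.42
link = 2973.4/2711.42 = 1.096621
Chained index = 100 × 0.985054 × 1.096621 = 108.0230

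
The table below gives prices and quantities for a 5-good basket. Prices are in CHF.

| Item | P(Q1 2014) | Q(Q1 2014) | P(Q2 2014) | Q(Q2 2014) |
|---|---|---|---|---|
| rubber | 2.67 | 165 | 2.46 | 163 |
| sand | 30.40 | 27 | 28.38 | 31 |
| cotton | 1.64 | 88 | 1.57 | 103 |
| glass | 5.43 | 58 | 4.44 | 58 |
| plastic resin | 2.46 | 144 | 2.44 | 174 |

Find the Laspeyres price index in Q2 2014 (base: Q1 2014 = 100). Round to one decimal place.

Laspeyres price index uses base-period quantities as weights.
ΣP(Q2 2014)·Q(Q1 2014) = 2.46×165 + 28.38×27 + 1.57×88 + 4.44×58 + 2.44×144 = 405.9 + 766.26 + 138.16 + 257.52 + 351.36 = 1919.2
ΣP(Q1 2014)·Q(Q1 2014) = 2.67×165 + 30.40×27 + 1.64×88 + 5.43×58 + 2.46×144 = 440.55 + 820.8 + 144.32 + 314.94 + 354.24 = 2074.85
Index = 1919.2 / 2074.85 × 100 = 92.4983

92.5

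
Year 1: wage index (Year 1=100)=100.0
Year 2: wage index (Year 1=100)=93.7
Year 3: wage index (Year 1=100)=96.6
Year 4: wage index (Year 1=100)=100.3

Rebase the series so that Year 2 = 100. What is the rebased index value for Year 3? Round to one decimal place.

Rebased(Year 3) = 96.6 / 93.7 × 100 = 103.0950

103.1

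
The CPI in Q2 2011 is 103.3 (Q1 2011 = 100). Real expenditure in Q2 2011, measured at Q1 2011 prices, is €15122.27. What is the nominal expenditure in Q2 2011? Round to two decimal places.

Nominal = Real × (Index/100) = 15122.27 × (103.3/100)
        = 15122.27 × 1.033 = 15621.3049

15621.30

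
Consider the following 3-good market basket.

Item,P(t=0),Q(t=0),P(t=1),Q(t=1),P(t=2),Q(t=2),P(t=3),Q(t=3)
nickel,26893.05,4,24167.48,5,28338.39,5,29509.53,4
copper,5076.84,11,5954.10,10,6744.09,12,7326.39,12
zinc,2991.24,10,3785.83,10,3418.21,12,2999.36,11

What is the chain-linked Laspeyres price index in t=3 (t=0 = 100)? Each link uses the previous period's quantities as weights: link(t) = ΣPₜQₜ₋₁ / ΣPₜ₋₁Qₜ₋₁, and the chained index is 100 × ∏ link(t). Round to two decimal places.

Link t=0→t=1:
ΣP(t=1)Q(t=0) = 24167.48×4 + 5954.10×11 + 3785.83×10 = 96669.92 + 65495.1 + 37858.3 = 200023.32
ΣP(t=0)Q(t=0) = 26893.05×4 + 5076.84×11 + 2991.24×10 = 107572.2 + 55845.24 + 29912.4 = 193329.84
link = 200023.32/193329.84 = 1.034622
Link t=1→t=2:
ΣP(t=2)Q(t=1) = 28338.39×5 + 6744.09×10 + 3418.21×10 = 141691.95 + 67440.9 + 34182.1 = 243314.95
ΣP(t=1)Q(t=1) = 24167.48×5 + 5954.10×10 + 3785.83×10 = 120837.4 + 59541 + 37858.3 = 218236.7
link = 243314.95/218236.7 = 1.114913
Link t=2→t=3:
ΣP(t=3)Q(t=2) = 29509.53×5 + 7326.39×12 + 2999.36×12 = 147547.65 + 87916.68 + 35992.32 = 271456.65
ΣP(t=2)Q(t=2) = 28338.39×5 + 6744.09×12 + 3418.21×12 = 141691.95 + 80929.08 + 41018.52 = 263639.55
link = 271456.65/263639.55 = 1.029651
Chained index = 100 × 1.034622 × 1.114913 × 1.029651 = 118.7716

118.77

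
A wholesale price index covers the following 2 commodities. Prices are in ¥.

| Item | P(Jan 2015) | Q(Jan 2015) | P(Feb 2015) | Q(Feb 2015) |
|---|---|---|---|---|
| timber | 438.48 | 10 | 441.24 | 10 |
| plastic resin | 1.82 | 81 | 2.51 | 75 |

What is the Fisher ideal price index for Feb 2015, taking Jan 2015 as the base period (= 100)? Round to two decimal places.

101.80

Laspeyres component (base-period weights):
ΣP(Feb 2015)Q(Jan 2015) = 441.24×10 + 2.51×81 = 4412.4 + 203.31 = 4615.71
ΣP(Jan 2015)Q(Jan 2015) = 438.48×10 + 1.82×81 = 4384.8 + 147.42 = 4532.22
L = 4615.71 / 4532.22 × 100 = 101.8421
Paasche component (current-period weights):
ΣP(Feb 2015)Q(Feb 2015) = 441.24×10 + 2.51×75 = 4412.4 + 188.25 = 4600.65
ΣP(Jan 2015)Q(Feb 2015) = 438.48×10 + 1.82×75 = 4384.8 + 136.5 = 4521.3
P = 4600.65 / 4521.3 × 100 = 101.7550
Fisher = √(L × P) = √(101.8421 × 101.7550) = 101.7986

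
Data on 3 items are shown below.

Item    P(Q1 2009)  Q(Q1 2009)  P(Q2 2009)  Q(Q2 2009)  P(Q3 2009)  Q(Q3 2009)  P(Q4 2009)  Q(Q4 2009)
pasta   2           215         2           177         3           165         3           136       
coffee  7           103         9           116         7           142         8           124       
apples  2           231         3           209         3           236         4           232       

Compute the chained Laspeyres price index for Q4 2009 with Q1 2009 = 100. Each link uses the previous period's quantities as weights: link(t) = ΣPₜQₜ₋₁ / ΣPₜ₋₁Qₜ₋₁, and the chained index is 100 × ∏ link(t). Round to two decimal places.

Link Q1 2009→Q2 2009:
ΣP(Q2 2009)Q(Q1 2009) = 2×215 + 9×103 + 3×231 = 430 + 927 + 693 = 2050
ΣP(Q1 2009)Q(Q1 2009) = 2×215 + 7×103 + 2×231 = 430 + 721 + 462 = 1613
link = 2050/1613 = 1.270924
Link Q2 2009→Q3 2009:
ΣP(Q3 2009)Q(Q2 2009) = 3×177 + 7×116 + 3×209 = 531 + 812 + 627 = 1970
ΣP(Q2 2009)Q(Q2 2009) = 2×177 + 9×116 + 3×209 = 354 + 1044 + 627 = 2025
link = 1970/2025 = 0.972840
Link Q3 2009→Q4 2009:
ΣP(Q4 2009)Q(Q3 2009) = 3×165 + 8×142 + 4×236 = 495 + 1136 + 944 = 2575
ΣP(Q3 2009)Q(Q3 2009) = 3×165 + 7×142 + 3×236 = 495 + 994 + 708 = 2197
link = 2575/2197 = 1.172053
Chained index = 100 × 1.270924 × 0.972840 × 1.172053 = 144.9132

144.91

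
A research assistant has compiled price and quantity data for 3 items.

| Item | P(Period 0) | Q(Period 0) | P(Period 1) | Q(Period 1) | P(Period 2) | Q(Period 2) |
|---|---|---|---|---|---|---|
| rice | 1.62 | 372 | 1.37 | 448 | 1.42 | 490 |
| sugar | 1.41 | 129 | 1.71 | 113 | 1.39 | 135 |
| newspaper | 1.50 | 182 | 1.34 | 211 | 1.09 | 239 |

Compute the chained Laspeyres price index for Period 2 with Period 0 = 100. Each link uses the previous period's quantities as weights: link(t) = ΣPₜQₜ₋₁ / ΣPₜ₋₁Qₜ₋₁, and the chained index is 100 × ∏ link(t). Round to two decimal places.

Link Period 0→Period 1:
ΣP(Period 1)Q(Period 0) = 1.37×372 + 1.71×129 + 1.34×182 = 509.64 + 220.59 + 243.88 = 974.11
ΣP(Period 0)Q(Period 0) = 1.62×372 + 1.41×129 + 1.50×182 = 602.64 + 181.89 + 273 = 1057.53
link = 974.11/1057.53 = 0.921118
Link Period 1→Period 2:
ΣP(Period 2)Q(Period 1) = 1.42×448 + 1.39×113 + 1.09×211 = 636.16 + 157.07 + 229.99 = 1023.22
ΣP(Period 1)Q(Period 1) = 1.37×448 + 1.71×113 + 1.34×211 = 613.76 + 193.23 + 282.74 = 1089.73
link = 1023.22/1089.73 = 0.938967
Chained index = 100 × 0.921118 × 0.938967 = 86.4899

86.49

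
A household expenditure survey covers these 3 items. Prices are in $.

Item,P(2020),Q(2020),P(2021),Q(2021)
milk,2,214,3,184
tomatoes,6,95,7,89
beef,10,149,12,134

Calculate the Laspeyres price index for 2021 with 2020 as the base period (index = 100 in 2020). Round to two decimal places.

124.40

Laspeyres price index uses base-period quantities as weights.
ΣP(2021)·Q(2020) = 3×214 + 7×95 + 12×149 = 642 + 665 + 1788 = 3095
ΣP(2020)·Q(2020) = 2×214 + 6×95 + 10×149 = 428 + 570 + 1490 = 2488
Index = 3095 / 2488 × 100 = 124.3971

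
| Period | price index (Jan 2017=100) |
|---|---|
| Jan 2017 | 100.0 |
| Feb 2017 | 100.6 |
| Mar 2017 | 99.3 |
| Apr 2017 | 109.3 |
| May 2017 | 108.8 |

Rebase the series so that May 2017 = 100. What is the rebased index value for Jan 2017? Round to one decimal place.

Rebased(Jan 2017) = 100.0 / 108.8 × 100 = 91.9118

91.9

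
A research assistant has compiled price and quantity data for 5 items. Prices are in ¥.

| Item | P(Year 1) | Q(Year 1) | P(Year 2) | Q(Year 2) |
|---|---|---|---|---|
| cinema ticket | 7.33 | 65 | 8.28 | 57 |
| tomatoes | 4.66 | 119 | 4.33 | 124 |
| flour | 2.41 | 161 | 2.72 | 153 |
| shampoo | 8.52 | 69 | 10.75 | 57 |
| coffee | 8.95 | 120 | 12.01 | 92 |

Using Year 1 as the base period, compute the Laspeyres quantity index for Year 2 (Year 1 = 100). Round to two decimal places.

Laspeyres quantity index uses base-period prices as weights.
ΣP(Year 1)·Q(Year 2) = 7.33×57 + 4.66×124 + 2.41×153 + 8.52×57 + 8.95×92 = 417.81 + 577.84 + 368.73 + 485.64 + 823.4 = 2673.42
ΣP(Year 1)·Q(Year 1) = 7.33×65 + 4.66×119 + 2.41×161 + 8.52×69 + 8.95×120 = 476.45 + 554.54 + 388.01 + 587.88 + 1074 = 3080.88
Index = 2673.42 / 3080.88 × 100 = 86.7746

86.77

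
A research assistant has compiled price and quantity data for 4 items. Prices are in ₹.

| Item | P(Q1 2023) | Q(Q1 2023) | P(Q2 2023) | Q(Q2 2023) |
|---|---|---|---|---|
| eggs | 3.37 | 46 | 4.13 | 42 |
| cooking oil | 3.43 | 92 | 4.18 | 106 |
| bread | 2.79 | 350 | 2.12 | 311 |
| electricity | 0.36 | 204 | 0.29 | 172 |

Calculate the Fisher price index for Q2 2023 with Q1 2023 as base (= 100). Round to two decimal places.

91.43

Laspeyres component (base-period weights):
ΣP(Q2 2023)Q(Q1 2023) = 4.13×46 + 4.18×92 + 2.12×350 + 0.29×204 = 189.98 + 384.56 + 742 + 59.16 = 1375.7
ΣP(Q1 2023)Q(Q1 2023) = 3.37×46 + 3.43×92 + 2.79×350 + 0.36×204 = 155.02 + 315.56 + 976.5 + 73.44 = 1520.52
L = 1375.7 / 1520.52 × 100 = 90.4756
Paasche component (current-period weights):
ΣP(Q2 2023)Q(Q2 2023) = 4.13×42 + 4.18×106 + 2.12×311 + 0.29×172 = 173.46 + 443.08 + 659.32 + 49.88 = 1325.74
ΣP(Q1 2023)Q(Q2 2023) = 3.37×42 + 3.43×106 + 2.79×311 + 0.36×172 = 141.54 + 363.58 + 867.69 + 61.92 = 1434.73
P = 1325.74 / 1434.73 × 100 = 92.4034
Fisher = √(L × P) = √(90.4756 × 92.4034) = 91.4345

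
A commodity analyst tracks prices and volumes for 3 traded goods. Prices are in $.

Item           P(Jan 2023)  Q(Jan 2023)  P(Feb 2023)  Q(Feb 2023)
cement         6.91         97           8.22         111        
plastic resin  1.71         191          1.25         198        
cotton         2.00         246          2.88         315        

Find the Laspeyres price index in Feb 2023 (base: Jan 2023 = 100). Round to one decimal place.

117.2

Laspeyres price index uses base-period quantities as weights.
ΣP(Feb 2023)·Q(Jan 2023) = 8.22×97 + 1.25×191 + 2.88×246 = 797.34 + 238.75 + 708.48 = 1744.57
ΣP(Jan 2023)·Q(Jan 2023) = 6.91×97 + 1.71×191 + 2.00×246 = 670.27 + 326.61 + 492 = 1488.88
Index = 1744.57 / 1488.88 × 100 = 117.1733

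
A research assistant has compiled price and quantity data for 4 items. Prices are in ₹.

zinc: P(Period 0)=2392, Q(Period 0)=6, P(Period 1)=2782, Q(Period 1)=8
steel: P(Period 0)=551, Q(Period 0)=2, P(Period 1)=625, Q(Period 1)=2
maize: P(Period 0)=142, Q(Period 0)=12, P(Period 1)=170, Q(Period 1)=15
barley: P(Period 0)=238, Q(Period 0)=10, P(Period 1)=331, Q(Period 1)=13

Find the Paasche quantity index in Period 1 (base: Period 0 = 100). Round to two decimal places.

Paasche quantity index uses current-period prices as weights.
ΣP(Period 1)·Q(Period 1) = 2782×8 + 625×2 + 170×15 + 331×13 = 22256 + 1250 + 2550 + 4303 = 30359
ΣP(Period 1)·Q(Period 0) = 2782×6 + 625×2 + 170×12 + 331×10 = 16692 + 1250 + 2040 + 3310 = 23292
Index = 30359 / 23292 × 100 = 130.3409

130.34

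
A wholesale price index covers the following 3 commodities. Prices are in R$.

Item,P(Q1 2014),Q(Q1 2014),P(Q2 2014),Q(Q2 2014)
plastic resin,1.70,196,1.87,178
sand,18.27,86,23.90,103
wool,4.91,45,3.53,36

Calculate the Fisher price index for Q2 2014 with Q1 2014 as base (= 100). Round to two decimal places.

122.58

Laspeyres component (base-period weights):
ΣP(Q2 2014)Q(Q1 2014) = 1.87×196 + 23.90×86 + 3.53×45 = 366.52 + 2055.4 + 158.85 = 2580.77
ΣP(Q1 2014)Q(Q1 2014) = 1.70×196 + 18.27×86 + 4.91×45 = 333.2 + 1571.22 + 220.95 = 2125.37
L = 2580.77 / 2125.37 × 100 = 121.4269
Paasche component (current-period weights):
ΣP(Q2 2014)Q(Q2 2014) = 1.87×178 + 23.90×103 + 3.53×36 = 332.86 + 2461.7 + 127.08 = 2921.64
ΣP(Q1 2014)Q(Q2 2014) = 1.70×178 + 18.27×103 + 4.91×36 = 302.6 + 1881.81 + 176.76 = 2361.17
P = 2921.64 / 2361.17 × 100 = 123.7370
Fisher = √(L × P) = √(121.4269 × 123.7370) = 122.5765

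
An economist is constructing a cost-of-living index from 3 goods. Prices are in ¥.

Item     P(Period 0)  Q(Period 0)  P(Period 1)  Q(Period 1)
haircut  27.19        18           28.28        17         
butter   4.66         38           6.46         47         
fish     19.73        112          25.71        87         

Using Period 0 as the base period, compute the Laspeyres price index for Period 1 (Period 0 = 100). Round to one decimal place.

Laspeyres price index uses base-period quantities as weights.
ΣP(Period 1)·Q(Period 0) = 28.28×18 + 6.46×38 + 25.71×112 = 509.04 + 245.48 + 2879.52 = 3634.04
ΣP(Period 0)·Q(Period 0) = 27.19×18 + 4.66×38 + 19.73×112 = 489.42 + 177.08 + 2209.76 = 2876.26
Index = 3634.04 / 2876.26 × 100 = 126.3460

126.3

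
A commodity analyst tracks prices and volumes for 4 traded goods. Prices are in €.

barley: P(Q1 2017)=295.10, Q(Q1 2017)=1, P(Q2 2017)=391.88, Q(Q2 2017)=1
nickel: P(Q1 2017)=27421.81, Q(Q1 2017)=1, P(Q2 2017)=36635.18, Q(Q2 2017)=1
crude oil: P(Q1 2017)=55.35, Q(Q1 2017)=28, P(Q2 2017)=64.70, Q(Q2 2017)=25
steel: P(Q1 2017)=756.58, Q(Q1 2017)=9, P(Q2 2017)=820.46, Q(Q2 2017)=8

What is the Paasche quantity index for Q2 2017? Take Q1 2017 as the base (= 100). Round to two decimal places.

Paasche quantity index uses current-period prices as weights.
ΣP(Q2 2017)·Q(Q2 2017) = 391.88×1 + 36635.18×1 + 64.70×25 + 820.46×8 = 391.88 + 36635.18 + 1617.5 + 6563.68 = 45208.24
ΣP(Q2 2017)·Q(Q1 2017) = 391.88×1 + 36635.18×1 + 64.70×28 + 820.46×9 = 391.88 + 36635.18 + 1811.6 + 7384.14 = 46222.8
Index = 45208.24 / 46222.8 × 100 = 97.8051

97.81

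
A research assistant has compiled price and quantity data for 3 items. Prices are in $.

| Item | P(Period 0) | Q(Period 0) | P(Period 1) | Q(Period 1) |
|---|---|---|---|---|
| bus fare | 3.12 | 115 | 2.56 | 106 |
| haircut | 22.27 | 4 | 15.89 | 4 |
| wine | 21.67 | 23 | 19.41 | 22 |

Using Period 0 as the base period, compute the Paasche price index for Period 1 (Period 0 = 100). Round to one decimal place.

Paasche price index uses current-period quantities as weights.
ΣP(Period 1)·Q(Period 1) = 2.56×106 + 15.89×4 + 19.41×22 = 271.36 + 63.56 + 427.02 = 761.94
ΣP(Period 0)·Q(Period 1) = 3.12×106 + 22.27×4 + 21.67×22 = 330.72 + 89.08 + 476.74 = 896.54
Index = 761.94 / 896.54 × 100 = 84.9867

85.0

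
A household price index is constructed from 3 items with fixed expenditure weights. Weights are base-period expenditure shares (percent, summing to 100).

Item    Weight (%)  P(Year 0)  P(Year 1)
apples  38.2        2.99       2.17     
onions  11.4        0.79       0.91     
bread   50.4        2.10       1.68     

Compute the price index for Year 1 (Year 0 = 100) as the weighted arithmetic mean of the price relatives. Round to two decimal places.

81.18

apples: 38.2 × (2.17/2.99) = 38.2 × 0.725753 = 27.7237
onions: 11.4 × (0.91/0.79) = 11.4 × 1.151899 = 13.1316
bread: 50.4 × (1.68/2.10) = 50.4 × 0.800000 = 40.3200
Index = Σ wᵢ·(p₁ᵢ/p₀ᵢ) = 27.7237 + 13.1316 + 40.3200 = 81.1754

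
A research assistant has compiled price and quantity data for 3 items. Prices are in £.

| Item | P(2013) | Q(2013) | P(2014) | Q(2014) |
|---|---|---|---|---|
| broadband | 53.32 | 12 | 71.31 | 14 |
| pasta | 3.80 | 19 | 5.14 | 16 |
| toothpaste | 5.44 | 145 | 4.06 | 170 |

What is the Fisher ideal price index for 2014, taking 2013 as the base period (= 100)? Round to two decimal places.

Laspeyres component (base-period weights):
ΣP(2014)Q(2013) = 71.31×12 + 5.14×19 + 4.06×145 = 855.72 + 97.66 + 588.7 = 1542.08
ΣP(2013)Q(2013) = 53.32×12 + 3.80×19 + 5.44×145 = 639.84 + 72.2 + 788.8 = 1500.84
L = 1542.08 / 1500.84 × 100 = 102.7478
Paasche component (current-period weights):
ΣP(2014)Q(2014) = 71.31×14 + 5.14×16 + 4.06×170 = 998.34 + 82.24 + 690.2 = 1770.78
ΣP(2013)Q(2014) = 53.32×14 + 3.80×16 + 5.44×170 = 746.48 + 60.8 + 924.8 = 1732.08
P = 1770.78 / 1732.08 × 100 = 102.2343
Fisher = √(L × P) = √(102.7478 × 102.2343) = 102.4907

102.49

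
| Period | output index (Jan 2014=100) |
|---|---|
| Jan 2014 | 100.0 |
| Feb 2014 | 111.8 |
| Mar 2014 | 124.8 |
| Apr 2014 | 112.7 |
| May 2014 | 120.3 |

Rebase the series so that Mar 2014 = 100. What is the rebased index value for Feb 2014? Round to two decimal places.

Rebased(Feb 2014) = 111.8 / 124.8 × 100 = 89.5833

89.58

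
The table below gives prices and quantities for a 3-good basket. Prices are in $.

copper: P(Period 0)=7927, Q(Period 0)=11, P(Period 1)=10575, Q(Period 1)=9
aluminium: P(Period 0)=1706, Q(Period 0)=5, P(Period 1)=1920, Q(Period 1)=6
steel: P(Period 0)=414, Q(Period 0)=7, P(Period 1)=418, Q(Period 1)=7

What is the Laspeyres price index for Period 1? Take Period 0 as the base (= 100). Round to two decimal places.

Laspeyres price index uses base-period quantities as weights.
ΣP(Period 1)·Q(Period 0) = 10575×11 + 1920×5 + 418×7 = 116325 + 9600 + 2926 = 128851
ΣP(Period 0)·Q(Period 0) = 7927×11 + 1706×5 + 414×7 = 87197 + 8530 + 2898 = 98625
Index = 128851 / 98625 × 100 = 130.6474

130.65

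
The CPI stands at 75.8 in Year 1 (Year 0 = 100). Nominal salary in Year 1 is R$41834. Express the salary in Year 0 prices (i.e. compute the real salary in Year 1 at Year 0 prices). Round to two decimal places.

55189.97

Real = Nominal ÷ (Index/100) = 41834 ÷ (75.8/100)
     = 41834 ÷ 0.758 = 55189.9736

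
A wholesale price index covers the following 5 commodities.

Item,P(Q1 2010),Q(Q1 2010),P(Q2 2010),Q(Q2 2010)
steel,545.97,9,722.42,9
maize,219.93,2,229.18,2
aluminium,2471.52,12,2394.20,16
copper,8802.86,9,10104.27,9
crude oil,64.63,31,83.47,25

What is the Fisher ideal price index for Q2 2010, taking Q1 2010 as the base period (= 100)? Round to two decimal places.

Laspeyres component (base-period weights):
ΣP(Q2 2010)Q(Q1 2010) = 722.42×9 + 229.18×2 + 2394.20×12 + 10104.27×9 + 83.47×31 = 6501.78 + 458.36 + 28730.4 + 90938.43 + 2587.57 = 129216.54
ΣP(Q1 2010)Q(Q1 2010) = 545.97×9 + 219.93×2 + 2471.52×12 + 8802.86×9 + 64.63×31 = 4913.73 + 439.86 + 29658.24 + 79225.74 + 2003.53 = 116241.1
L = 129216.54 / 116241.1 × 100 = 111.1625
Paasche component (current-period weights):
ΣP(Q2 2010)Q(Q2 2010) = 722.42×9 + 229.18×2 + 2394.20×16 + 10104.27×9 + 83.47×25 = 6501.78 + 458.36 + 38307.2 + 90938.43 + 2086.75 = 138292.52
ΣP(Q1 2010)Q(Q2 2010) = 545.97×9 + 219.93×2 + 2471.52×16 + 8802.86×9 + 64.63×25 = 4913.73 + 439.86 + 39544.32 + 79225.74 + 1615.75 = 125739.4
P = 138292.52 / 125739.4 × 100 = 109.9834
Fisher = √(L × P) = √(111.1625 × 109.9834) = 110.5714

110.57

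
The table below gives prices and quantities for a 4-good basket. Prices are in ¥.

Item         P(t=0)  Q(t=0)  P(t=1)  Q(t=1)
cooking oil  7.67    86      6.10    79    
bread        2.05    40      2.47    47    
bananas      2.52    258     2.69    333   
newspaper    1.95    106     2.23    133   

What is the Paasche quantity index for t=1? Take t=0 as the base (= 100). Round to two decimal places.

Paasche quantity index uses current-period prices as weights.
ΣP(t=1)·Q(t=1) = 6.10×79 + 2.47×47 + 2.69×333 + 2.23×133 = 481.9 + 116.09 + 895.77 + 296.59 = 1790.35
ΣP(t=1)·Q(t=0) = 6.10×86 + 2.47×40 + 2.69×258 + 2.23×106 = 524.6 + 98.8 + 694.02 + 236.38 = 1553.8
Index = 1790.35 / 1553.8 × 100 = 115.2240

115.22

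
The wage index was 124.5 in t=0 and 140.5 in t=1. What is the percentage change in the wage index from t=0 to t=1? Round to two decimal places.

Change = (140.5 − 124.5) / 124.5 × 100
       = 16.0 / 124.5 × 100 = 12.8514%

12.85%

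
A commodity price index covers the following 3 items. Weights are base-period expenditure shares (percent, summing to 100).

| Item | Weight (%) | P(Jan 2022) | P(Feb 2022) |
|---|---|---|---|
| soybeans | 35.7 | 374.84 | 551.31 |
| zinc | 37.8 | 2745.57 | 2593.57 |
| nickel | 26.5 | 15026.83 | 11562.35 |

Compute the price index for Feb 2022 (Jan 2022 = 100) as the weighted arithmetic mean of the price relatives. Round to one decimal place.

soybeans: 35.7 × (551.31/374.84) = 35.7 × 1.470788 = 52.5071
zinc: 37.8 × (2593.57/2745.57) = 37.8 × 0.944638 = 35.7073
nickel: 26.5 × (11562.35/15026.83) = 26.5 × 0.769447 = 20.3903
Index = Σ wᵢ·(p₁ᵢ/p₀ᵢ) = 52.5071 + 35.7073 + 20.3903 = 108.6048

108.6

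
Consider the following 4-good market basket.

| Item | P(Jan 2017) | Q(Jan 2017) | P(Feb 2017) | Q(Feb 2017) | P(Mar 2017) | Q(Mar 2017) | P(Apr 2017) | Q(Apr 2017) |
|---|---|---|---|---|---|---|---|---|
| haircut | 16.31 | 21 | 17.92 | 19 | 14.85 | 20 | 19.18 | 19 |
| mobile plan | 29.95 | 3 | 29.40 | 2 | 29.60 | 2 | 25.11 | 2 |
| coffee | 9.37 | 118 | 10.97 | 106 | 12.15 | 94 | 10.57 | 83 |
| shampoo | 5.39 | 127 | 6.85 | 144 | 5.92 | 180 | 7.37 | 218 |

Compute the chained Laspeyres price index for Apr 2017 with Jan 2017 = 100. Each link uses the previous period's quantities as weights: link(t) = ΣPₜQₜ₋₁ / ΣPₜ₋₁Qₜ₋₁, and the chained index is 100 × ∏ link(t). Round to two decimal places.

123.73

Link Jan 2017→Feb 2017:
ΣP(Feb 2017)Q(Jan 2017) = 17.92×21 + 29.40×3 + 10.97×118 + 6.85×127 = 376.32 + 88.2 + 1294.46 + 869.95 = 2628.93
ΣP(Jan 2017)Q(Jan 2017) = 16.31×21 + 29.95×3 + 9.37×118 + 5.39×127 = 342.51 + 89.85 + 1105.66 + 684.53 = 2222.55
link = 2628.93/2222.55 = 1.182844
Link Feb 2017→Mar 2017:
ΣP(Mar 2017)Q(Feb 2017) = 14.85×19 + 29.60×2 + 12.15×106 + 5.92×144 = 282.15 + 59.2 + 1287.9 + 852.48 = 2481.73
ΣP(Feb 2017)Q(Feb 2017) = 17.92×19 + 29.40×2 + 10.97×106 + 6.85×144 = 340.48 + 58.8 + 1162.82 + 986.4 = 2548.5
link = 2481.73/2548.5 = 0.973800
Link Mar 2017→Apr 2017:
ΣP(Apr 2017)Q(Mar 2017) = 19.18×20 + 25.11×2 + 10.57×94 + 7.37×180 = 383.6 + 50.22 + 993.58 + 1326.6 = 2754
ΣP(Mar 2017)Q(Mar 2017) = 14.85×20 + 29.60×2 + 12.15×94 + 5.92×180 = 297 + 59.2 + 1142.1 + 1065.6 = 2563.9
link = 2754/2563.9 = 1.074145
Chained index = 100 × 1.182844 × 0.973800 × 1.074145 = 123.7258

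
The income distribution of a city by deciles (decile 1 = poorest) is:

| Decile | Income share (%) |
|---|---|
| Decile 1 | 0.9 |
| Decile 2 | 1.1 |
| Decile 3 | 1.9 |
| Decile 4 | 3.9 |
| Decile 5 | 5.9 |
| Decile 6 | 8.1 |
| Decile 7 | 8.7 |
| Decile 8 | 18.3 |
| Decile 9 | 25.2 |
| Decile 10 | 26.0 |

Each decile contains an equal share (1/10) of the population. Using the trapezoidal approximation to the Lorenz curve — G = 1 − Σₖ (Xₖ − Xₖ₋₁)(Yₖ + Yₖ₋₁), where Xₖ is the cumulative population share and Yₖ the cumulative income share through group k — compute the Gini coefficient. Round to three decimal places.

0.493

Cumulative income shares Yₖ: 0.0090, 0.0200, 0.0390, 0.0780, 0.1370, 0.2180, 0.3050, 0.4880, 0.7400, 1.0000
Σ (Xₖ−Xₖ₋₁)(Yₖ+Yₖ₋₁) = (1/10)(0.0090+0.0000) + (1/10)(0.0200+0.0090) + (1/10)(0.0390+0.0200) + (1/10)(0.0780+0.0390) + (1/10)(0.1370+0.0780) + (1/10)(0.2180+0.1370) + (1/10)(0.3050+0.2180) + (1/10)(0.4880+0.3050) + (1/10)(0.7400+0.4880) + (1/10)(1.0000+0.7400)
  = 0.0009 + 0.0029 + 0.0059 + 0.0117 + 0.0215 + 0.0355 + 0.0523 + 0.0793 + 0.1228 + 0.1740 = 0.5068
G = 1 − 0.5068 = 0.4932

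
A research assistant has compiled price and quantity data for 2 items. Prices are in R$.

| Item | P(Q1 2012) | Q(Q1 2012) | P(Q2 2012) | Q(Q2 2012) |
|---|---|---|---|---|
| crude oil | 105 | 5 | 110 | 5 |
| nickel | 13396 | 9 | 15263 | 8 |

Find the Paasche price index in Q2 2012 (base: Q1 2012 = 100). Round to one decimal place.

113.9

Paasche price index uses current-period quantities as weights.
ΣP(Q2 2012)·Q(Q2 2012) = 110×5 + 15263×8 = 550 + 122104 = 122654
ΣP(Q1 2012)·Q(Q2 2012) = 105×5 + 13396×8 = 525 + 107168 = 107693
Index = 122654 / 107693 × 100 = 113.8923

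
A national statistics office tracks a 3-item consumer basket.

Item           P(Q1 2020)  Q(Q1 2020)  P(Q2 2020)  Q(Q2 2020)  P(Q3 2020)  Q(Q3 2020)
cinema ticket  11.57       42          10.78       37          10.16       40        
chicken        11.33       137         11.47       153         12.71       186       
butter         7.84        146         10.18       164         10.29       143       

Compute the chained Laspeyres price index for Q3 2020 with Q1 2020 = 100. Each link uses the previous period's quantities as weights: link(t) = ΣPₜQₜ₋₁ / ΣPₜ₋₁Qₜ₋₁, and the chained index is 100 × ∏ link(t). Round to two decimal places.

Link Q1 2020→Q2 2020:
ΣP(Q2 2020)Q(Q1 2020) = 10.78×42 + 11.47×137 + 10.18×146 = 452.76 + 1571.39 + 1486.28 = 3510.43
ΣP(Q1 2020)Q(Q1 2020) = 11.57×42 + 11.33×137 + 7.84×146 = 485.94 + 1552.21 + 1144.64 = 3182.79
link = 3510.43/3182.79 = 1.102941
Link Q2 2020→Q3 2020:
ΣP(Q3 2020)Q(Q2 2020) = 10.16×37 + 12.71×153 + 10.29×164 = 375.92 + 1944.63 + 1687.56 = 4008.11
ΣP(Q2 2020)Q(Q2 2020) = 10.78×37 + 11.47×153 + 10.18×164 = 398.86 + 1754.91 + 1669.52 = 3823.29
link = 4008.11/3823.29 = 1.048341
Chained index = 100 × 1.102941 × 1.048341 = 115.6258

115.63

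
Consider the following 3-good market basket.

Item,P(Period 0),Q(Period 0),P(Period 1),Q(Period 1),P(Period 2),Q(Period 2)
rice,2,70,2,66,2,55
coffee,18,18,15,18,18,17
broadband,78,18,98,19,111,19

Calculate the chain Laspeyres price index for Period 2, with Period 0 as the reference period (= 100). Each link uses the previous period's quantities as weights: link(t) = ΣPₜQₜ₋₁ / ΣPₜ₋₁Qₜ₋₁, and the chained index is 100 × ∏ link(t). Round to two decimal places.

Link Period 0→Period 1:
ΣP(Period 1)Q(Period 0) = 2×70 + 15×18 + 98×18 = 140 + 270 + 1764 = 2174
ΣP(Period 0)Q(Period 0) = 2×70 + 18×18 + 78×18 = 140 + 324 + 1404 = 1868
link = 2174/1868 = 1.163812
Link Period 1→Period 2:
ΣP(Period 2)Q(Period 1) = 2×66 + 18×18 + 111×19 = 132 + 324 + 2109 = 2565
ΣP(Period 1)Q(Period 1) = 2×66 + 15×18 + 98×19 = 132 + 270 + 1862 = 2264
link = 2565/2264 = 1.132951
Chained index = 100 × 1.163812 × 1.132951 = 131.8541

131.85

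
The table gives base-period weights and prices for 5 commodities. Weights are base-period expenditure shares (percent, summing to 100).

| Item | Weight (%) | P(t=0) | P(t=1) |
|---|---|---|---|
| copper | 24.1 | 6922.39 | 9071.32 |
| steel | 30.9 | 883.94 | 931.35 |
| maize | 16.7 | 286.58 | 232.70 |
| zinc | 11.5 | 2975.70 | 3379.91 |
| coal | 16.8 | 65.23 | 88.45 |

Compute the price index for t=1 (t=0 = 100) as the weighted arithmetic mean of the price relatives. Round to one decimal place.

113.5

copper: 24.1 × (9071.32/6922.39) = 24.1 × 1.310432 = 31.5814
steel: 30.9 × (931.35/883.94) = 30.9 × 1.053635 = 32.5573
maize: 16.7 × (232.70/286.58) = 16.7 × 0.811990 = 13.5602
zinc: 11.5 × (3379.91/2975.70) = 11.5 × 1.135837 = 13.0621
coal: 16.8 × (88.45/65.23) = 16.8 × 1.355971 = 22.7803
Index = Σ wᵢ·(p₁ᵢ/p₀ᵢ) = 31.5814 + 32.5573 + 13.5602 + 13.0621 + 22.7803 = 113.5414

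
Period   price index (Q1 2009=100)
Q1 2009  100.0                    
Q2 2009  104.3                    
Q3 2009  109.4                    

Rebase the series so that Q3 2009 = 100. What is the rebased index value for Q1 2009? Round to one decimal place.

Rebased(Q1 2009) = 100.0 / 109.4 × 100 = 91.4077

91.4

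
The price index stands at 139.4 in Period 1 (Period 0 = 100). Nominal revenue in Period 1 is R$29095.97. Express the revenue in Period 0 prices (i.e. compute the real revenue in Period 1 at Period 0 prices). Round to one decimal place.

20872.3

Real = Nominal ÷ (Index/100) = 29095.97 ÷ (139.4/100)
     = 29095.97 ÷ 1.394 = 20872.2884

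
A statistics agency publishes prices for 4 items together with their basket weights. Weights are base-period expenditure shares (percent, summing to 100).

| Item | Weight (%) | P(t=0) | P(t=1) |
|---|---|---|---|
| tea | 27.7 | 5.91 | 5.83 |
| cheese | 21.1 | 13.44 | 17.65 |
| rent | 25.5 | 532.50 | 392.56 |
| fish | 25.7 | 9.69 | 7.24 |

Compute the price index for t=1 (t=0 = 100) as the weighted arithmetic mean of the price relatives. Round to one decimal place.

93.0

tea: 27.7 × (5.83/5.91) = 27.7 × 0.986464 = 27.3250
cheese: 21.1 × (17.65/13.44) = 21.1 × 1.313244 = 27.7094
rent: 25.5 × (392.56/532.50) = 25.5 × 0.737202 = 18.7986
fish: 25.7 × (7.24/9.69) = 25.7 × 0.747162 = 19.2021
Index = Σ wᵢ·(p₁ᵢ/p₀ᵢ) = 27.3250 + 27.7094 + 18.7986 + 19.2021 = 93.0352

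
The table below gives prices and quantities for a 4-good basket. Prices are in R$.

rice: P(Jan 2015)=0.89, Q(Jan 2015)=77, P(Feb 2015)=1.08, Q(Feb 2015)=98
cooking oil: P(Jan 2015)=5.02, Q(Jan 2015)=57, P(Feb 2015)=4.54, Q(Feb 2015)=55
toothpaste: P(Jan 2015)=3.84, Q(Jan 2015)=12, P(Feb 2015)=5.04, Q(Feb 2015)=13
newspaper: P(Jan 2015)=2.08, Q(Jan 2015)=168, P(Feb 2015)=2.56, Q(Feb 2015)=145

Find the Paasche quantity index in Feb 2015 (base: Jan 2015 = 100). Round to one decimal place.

Paasche quantity index uses current-period prices as weights.
ΣP(Feb 2015)·Q(Feb 2015) = 1.08×98 + 4.54×55 + 5.04×13 + 2.56×145 = 105.84 + 249.7 + 65.52 + 371.2 = 792.26
ΣP(Feb 2015)·Q(Jan 2015) = 1.08×77 + 4.54×57 + 5.04×12 + 2.56×168 = 83.16 + 258.78 + 60.48 + 430.08 = 832.5
Index = 792.26 / 832.5 × 100 = 95.1664

95.2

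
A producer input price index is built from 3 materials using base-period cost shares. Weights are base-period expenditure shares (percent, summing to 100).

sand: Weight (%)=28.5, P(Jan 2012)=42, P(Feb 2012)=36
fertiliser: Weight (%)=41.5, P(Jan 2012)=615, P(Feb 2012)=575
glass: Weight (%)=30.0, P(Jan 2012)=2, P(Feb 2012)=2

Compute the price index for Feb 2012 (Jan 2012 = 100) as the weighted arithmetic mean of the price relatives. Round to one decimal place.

sand: 28.5 × (36/42) = 28.5 × 0.857143 = 24.4286
fertiliser: 41.5 × (575/615) = 41.5 × 0.934959 = 38.8008
glass: 30.0 × (2/2) = 30.0 × 1.000000 = 30.0000
Index = Σ wᵢ·(p₁ᵢ/p₀ᵢ) = 24.4286 + 38.8008 + 30.0000 = 93.2294

93.2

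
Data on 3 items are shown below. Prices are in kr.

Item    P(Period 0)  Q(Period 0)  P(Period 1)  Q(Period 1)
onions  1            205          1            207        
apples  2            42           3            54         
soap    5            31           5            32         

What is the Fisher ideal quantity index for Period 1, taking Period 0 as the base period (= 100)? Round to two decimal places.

Laspeyres component (base-period weights):
ΣP(Period 0)Q(Period 1) = 1×207 + 2×54 + 5×32 = 207 + 108 + 160 = 475
ΣP(Period 0)Q(Period 0) = 1×205 + 2×42 + 5×31 = 205 + 84 + 155 = 444
L = 475 / 444 × 100 = 106.9820
Paasche component (current-period weights):
ΣP(Period 1)Q(Period 1) = 1×207 + 3×54 + 5×32 = 207 + 162 + 160 = 529
ΣP(Period 1)Q(Period 0) = 1×205 + 3×42 + 5×31 = 205 + 126 + 155 = 486
P = 529 / 486 × 100 = 108.8477
Fisher = √(L × P) = √(106.9820 × 108.8477) = 107.9108

107.91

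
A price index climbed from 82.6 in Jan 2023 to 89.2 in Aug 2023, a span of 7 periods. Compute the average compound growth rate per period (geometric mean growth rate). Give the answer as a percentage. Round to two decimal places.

Growth factor = (89.2/82.6)^(1/7) = (1.079903)^(1/7) = 1.011042
Growth rate = 1.011042 − 1 = 0.011042 = 1.1042%

1.10%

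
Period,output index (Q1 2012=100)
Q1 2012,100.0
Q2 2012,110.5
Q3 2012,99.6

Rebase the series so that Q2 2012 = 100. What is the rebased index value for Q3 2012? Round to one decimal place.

90.1

Rebased(Q3 2012) = 99.6 / 110.5 × 100 = 90.1357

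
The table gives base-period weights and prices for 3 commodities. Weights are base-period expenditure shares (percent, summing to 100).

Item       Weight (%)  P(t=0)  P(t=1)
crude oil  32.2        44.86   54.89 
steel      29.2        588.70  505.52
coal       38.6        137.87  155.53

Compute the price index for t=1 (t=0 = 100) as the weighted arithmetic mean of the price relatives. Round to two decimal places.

108.02

crude oil: 32.2 × (54.89/44.86) = 32.2 × 1.223584 = 39.3994
steel: 29.2 × (505.52/588.70) = 29.2 × 0.858706 = 25.0742
coal: 38.6 × (155.53/137.87) = 38.6 × 1.128092 = 43.5443
Index = Σ wᵢ·(p₁ᵢ/p₀ᵢ) = 39.3994 + 25.0742 + 43.5443 = 108.0180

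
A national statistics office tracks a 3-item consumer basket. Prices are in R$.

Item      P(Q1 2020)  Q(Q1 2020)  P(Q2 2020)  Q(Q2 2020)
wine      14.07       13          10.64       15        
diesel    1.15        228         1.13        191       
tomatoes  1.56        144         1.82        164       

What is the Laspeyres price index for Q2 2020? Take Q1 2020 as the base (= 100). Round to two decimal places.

Laspeyres price index uses base-period quantities as weights.
ΣP(Q2 2020)·Q(Q1 2020) = 10.64×13 + 1.13×228 + 1.82×144 = 138.32 + 257.64 + 262.08 = 658.04
ΣP(Q1 2020)·Q(Q1 2020) = 14.07×13 + 1.15×228 + 1.56×144 = 182.91 + 262.2 + 224.64 = 669.75
Index = 658.04 / 669.75 × 100 = 98.2516

98.25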